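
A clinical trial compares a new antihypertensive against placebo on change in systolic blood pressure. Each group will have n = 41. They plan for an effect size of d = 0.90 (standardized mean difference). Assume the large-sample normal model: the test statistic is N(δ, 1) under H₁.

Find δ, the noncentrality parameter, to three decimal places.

The noncentrality parameter scales effect size by the design's sample-size factor: δ = d·√(n/2) = 0.90 × √(41/2) = 4.0749

δ ≈ 4.075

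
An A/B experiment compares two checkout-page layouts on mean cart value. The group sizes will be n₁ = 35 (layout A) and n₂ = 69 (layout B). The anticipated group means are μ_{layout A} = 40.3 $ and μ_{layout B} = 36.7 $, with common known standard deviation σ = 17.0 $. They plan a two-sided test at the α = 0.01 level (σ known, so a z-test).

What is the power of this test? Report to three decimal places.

Standardized effect: d = |μ_{layout A} − μ_{layout B}| / σ = |40.3 − 36.7| / 17.0 = 0.2118
Noncentrality parameter: δ = d / √(1/n₁ + 1/n₂) = 0.2118 / √(1/35 + 1/69) = 1.0205
Two-sided α = 0.01 → critical value z_{0.005} = 2.576.
Power = Φ(δ − 2.576) + Φ(−δ − 2.576) = Φ(-1.555) + Φ(-3.596) = 0.0599 + 0.0002 = 0.0601.

Power ≈ 0.060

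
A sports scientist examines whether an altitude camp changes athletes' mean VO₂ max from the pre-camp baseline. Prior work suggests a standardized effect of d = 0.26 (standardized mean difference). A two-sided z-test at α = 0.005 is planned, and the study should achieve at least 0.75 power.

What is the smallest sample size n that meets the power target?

For power 0.75 need Φ(δ − z_{0.0025}) = 0.75, so δ = z_{0.0025} + z_{0.25} = 2.807 + 0.674 = 3.482.
(For δ > 0 the lower-tail rejection region contributes negligibly to power, so the one-term inversion is standard.)
δ = d·√n ⇒ n = (δ/d)² = (3.482 / 0.26)² = 179.30.
Rounding up, n = 180.

n = 180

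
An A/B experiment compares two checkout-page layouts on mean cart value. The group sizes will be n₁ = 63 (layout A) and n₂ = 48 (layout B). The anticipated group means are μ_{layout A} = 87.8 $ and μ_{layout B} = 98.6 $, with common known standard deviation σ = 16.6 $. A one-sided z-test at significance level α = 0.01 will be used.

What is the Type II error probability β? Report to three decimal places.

β ≈ 0.142

Standardized effect: d = |μ_{layout A} − μ_{layout B}| / σ = |87.8 − 98.6| / 16.6 = 0.6506
Noncentrality parameter: δ = d / √(1/n₁ + 1/n₂) = 0.6506 / √(1/63 + 1/48) = 3.3958
Critical value for a one-sided test at α = 0.01: z_α = 2.326.
Power = Φ(δ − 2.326) = Φ(1.069) = 0.8576.
Type II error: β = 1 − power = 1 − 0.8576 = 0.1424.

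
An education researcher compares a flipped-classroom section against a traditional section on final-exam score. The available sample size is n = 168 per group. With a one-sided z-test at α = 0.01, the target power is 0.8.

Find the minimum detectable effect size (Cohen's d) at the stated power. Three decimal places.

d ≈ 0.346

Required noncentrality: δ = z_{0.01} + z_{0.20} = 2.326 + 0.842 = 3.168.
δ = d·√(n/2) ⇒ d = δ/√(n/2) = 3.168/√(168/2) = 0.3457.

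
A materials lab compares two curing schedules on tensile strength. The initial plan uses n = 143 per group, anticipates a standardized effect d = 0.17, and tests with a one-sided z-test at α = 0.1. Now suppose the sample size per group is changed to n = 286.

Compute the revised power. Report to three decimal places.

Power ≈ 0.774

With n = 286 per group: δ = d·√(n/2) = 0.17 × √(286/2) = 2.0329. Critical value z_{0.1} = 1.282.
Revised power = P(Z > 1.282 − δ) = Φ(0.751) = 0.7738.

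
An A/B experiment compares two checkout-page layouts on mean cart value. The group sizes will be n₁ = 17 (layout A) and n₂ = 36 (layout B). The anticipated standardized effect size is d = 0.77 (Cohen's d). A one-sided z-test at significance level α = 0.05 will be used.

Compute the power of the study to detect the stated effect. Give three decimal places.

Noncentrality parameter: δ = d / √(1/n₁ + 1/n₂) = 0.77 / √(1/17 + 1/36) = 2.6165
Critical value for a one-sided test at α = 0.05: z_α = 1.645.
Power = Φ(δ − 1.645) = Φ(0.972) = 0.8344.

Power ≈ 0.834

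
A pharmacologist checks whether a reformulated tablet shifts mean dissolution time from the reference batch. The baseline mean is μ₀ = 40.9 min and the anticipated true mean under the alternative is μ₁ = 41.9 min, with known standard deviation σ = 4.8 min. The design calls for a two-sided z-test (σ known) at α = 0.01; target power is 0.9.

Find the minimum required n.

n = 343

Standardized effect: d = |μ₁ − μ₀| / σ = |41.9 − 40.9| / 4.8 = 0.2083
Set Φ(δ − 2.576) = 0.9; then δ − 2.576 = Φ⁻¹(0.9) = 1.282, giving δ = 3.857.
(Ignoring the negligible lower-tail rejection probability gives the usual closed-form inversion.)
δ = d·√n ⇒ n = (δ/d)² = (3.857 / 0.2083)² = 342.82.
Rounding up, n = 343.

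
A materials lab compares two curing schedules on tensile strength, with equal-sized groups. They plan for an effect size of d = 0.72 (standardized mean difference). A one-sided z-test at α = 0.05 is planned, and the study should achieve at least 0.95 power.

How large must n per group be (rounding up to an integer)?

n = 42 per group

Set Φ(δ − 1.645) = 0.95; then δ − 1.645 = Φ⁻¹(0.95) = 1.645, giving δ = 3.290.
δ = d·√(n/2) ⇒ n = 2(δ/d)² = 2 × (3.290 / 0.72)² = 41.75.
Rounding up, n = 42 per group.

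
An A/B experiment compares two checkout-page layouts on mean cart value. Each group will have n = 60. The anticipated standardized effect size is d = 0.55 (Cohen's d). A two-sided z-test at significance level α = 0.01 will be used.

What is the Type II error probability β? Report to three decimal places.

β ≈ 0.331

Noncentrality parameter: λ = d·√(n/2) = 0.55 × √(60/2) = 3.0125
Two-sided α = 0.01 → critical value z_{0.005} = 2.576.
Power = Φ(λ − 2.576) + Φ(−λ − 2.576) = Φ(0.437) + Φ(-5.588) = 0.6688 + 0.0000 = 0.6688.
Type II error: β = 1 − power = 1 − 0.6688 = 0.3312.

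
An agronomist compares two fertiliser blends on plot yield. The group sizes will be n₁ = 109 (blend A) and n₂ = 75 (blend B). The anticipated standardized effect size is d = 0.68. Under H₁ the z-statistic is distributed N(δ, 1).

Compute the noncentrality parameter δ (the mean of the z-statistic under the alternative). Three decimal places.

δ ≈ 4.533

The noncentrality parameter scales effect size by the design's sample-size factor: δ = d / √(1/n₁ + 1/n₂) = 0.68 / √(1/109 + 1/75) = 4.5326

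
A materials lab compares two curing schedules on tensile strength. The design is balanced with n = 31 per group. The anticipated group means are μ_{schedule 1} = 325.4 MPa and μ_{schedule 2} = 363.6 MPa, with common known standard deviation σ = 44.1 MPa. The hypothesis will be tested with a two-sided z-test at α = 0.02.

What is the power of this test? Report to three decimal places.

Power ≈ 0.861

Standardized effect: d = |μ_{schedule 1} − μ_{schedule 2}| / σ = |325.4 − 363.6| / 44.1 = 0.8662
Noncentrality parameter: δ = d·√(n/2) = 0.8662 × √(31/2) = 3.4103
Two-sided α = 0.02 → critical value z_{0.01} = 2.326.
Power = Φ(δ − 2.326) + Φ(−δ − 2.326) = Φ(1.084) + Φ(-5.737) = 0.8608 + 0.0000 = 0.8608.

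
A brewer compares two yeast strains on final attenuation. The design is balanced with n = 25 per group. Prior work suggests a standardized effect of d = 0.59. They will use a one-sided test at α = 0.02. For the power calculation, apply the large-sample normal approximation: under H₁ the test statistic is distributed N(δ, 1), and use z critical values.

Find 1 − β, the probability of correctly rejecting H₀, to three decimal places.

Noncentrality parameter: δ = d·√(n/2) = 0.59 × √(25/2) = 2.0860
Critical value for a one-sided test at α = 0.02: z_α = 2.054.
Power = Φ(δ − 2.054) = Φ(0.032) = 0.5129.

Power ≈ 0.513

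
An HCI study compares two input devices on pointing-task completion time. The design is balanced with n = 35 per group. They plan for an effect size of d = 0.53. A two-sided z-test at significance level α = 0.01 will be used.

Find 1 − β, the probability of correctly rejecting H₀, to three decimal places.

Power ≈ 0.360

Noncentrality parameter: δ = d·√(n/2) = 0.53 × √(35/2) = 2.2171
Two-sided α = 0.01 → critical value z_{0.005} = 2.576.
Power = Φ(δ − 2.576) + Φ(−δ − 2.576) = Φ(-0.359) + Φ(-4.793) = 0.3599 + 0.0000 = 0.3599.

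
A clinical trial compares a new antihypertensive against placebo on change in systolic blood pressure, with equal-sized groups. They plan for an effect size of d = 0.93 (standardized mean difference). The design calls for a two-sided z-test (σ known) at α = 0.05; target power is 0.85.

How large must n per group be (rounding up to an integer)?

For power 0.85 need Φ(δ − z_{0.025}) = 0.85, so δ = z_{0.025} + z_{0.15} = 1.960 + 1.036 = 2.996.
(For δ > 0 the lower-tail rejection region contributes negligibly to power, so the one-term inversion is standard.)
δ = d·√(n/2) ⇒ n = 2(δ/d)² = 2 × (2.996 / 0.93)² = 20.76.
Round up to the next whole unit.

n = 21 per group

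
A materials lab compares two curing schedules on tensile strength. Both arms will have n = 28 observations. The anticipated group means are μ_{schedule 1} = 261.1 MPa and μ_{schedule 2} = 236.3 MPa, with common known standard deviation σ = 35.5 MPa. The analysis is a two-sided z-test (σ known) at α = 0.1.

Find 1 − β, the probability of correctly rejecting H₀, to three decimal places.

Standardized effect: d = |μ_{schedule 1} − μ_{schedule 2}| / σ = |261.1 − 236.3| / 35.5 = 0.6986
Noncentrality parameter: δ = d·√(n/2) = 0.6986 × √(28/2) = 2.6139
Critical value for a two-sided test at α = 0.1: z_{α/2} = 1.645.
Power = Φ(δ − 1.645) + Φ(−δ − 1.645) = Φ(0.969) + Φ(-4.259) = 0.8337 + 0.0000 = 0.8337.

Power ≈ 0.834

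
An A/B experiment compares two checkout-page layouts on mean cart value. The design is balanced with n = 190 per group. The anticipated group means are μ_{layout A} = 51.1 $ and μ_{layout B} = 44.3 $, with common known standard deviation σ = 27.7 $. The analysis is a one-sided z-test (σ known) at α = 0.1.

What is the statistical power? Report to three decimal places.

Standardized effect: d = |μ_{layout A} − μ_{layout B}| / σ = |51.1 − 44.3| / 27.7 = 0.2455
Noncentrality parameter: λ = d·√(n/2) = 0.2455 × √(190/2) = 2.3927
One-sided α = 0.1 → critical value z_{0.1} = 1.282.
Power = Φ(λ − 1.282) = Φ(1.111) = 0.8668.

Power ≈ 0.867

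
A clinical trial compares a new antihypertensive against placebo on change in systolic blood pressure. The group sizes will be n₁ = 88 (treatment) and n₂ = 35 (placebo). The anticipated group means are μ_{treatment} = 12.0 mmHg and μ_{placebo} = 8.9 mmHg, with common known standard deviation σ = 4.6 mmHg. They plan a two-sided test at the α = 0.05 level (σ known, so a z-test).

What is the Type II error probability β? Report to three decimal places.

Standardized effect: d = |μ_{treatment} − μ_{placebo}| / σ = |12.0 − 8.9| / 4.6 = 0.6739
Noncentrality parameter: λ = d / √(1/n₁ + 1/n₂) = 0.6739 / √(1/88 + 1/35) = 3.3723
Critical value for a two-sided test at α = 0.05: z_{α/2} = 1.960.
Power = Φ(λ − 1.960) + Φ(−λ − 1.960) = Φ(1.412) + Φ(-5.332) = 0.9211 + 0.0000 = 0.9211.
Type II error: β = 1 − power = 1 − 0.9211 = 0.0789.

β ≈ 0.079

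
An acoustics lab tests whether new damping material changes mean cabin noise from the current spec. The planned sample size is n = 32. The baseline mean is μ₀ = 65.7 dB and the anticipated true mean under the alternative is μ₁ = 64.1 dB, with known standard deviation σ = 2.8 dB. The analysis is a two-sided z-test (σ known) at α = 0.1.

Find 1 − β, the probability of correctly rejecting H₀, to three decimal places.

Power ≈ 0.944

Standardized effect: d = |μ₁ − μ₀| / σ = |64.1 − 65.7| / 2.8 = 0.5714
Noncentrality parameter: δ = d·√n = 0.5714 × √32 = 3.2325
Two-sided α = 0.1 → critical value z_{0.05} = 1.645.
Power = Φ(δ − 1.645) + Φ(−δ − 1.645) = Φ(1.588) + Φ(-4.877) = 0.9438 + 0.0000 = 0.9438.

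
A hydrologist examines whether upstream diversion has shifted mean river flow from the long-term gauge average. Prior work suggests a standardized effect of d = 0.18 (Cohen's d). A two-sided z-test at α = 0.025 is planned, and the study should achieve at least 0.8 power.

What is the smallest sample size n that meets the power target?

For power 0.8 need Φ(δ − z_{0.0125}) = 0.8, so δ = z_{0.0125} + z_{0.20} = 2.241 + 0.842 = 3.083.
(For δ > 0 the lower-tail rejection region contributes negligibly to power, so the one-term inversion is standard.)
δ = d·√n ⇒ n = (δ/d)² = (3.083 / 0.18)² = 293.37.
Round up to the next whole unit.

n = 294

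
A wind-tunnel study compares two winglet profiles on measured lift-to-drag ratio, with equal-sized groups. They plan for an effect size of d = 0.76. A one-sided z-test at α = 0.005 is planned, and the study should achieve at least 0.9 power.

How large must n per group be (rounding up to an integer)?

Set Φ(δ − 2.576) = 0.9; then δ − 2.576 = Φ⁻¹(0.9) = 1.282, giving δ = 3.857.
δ = d·√(n/2) ⇒ n = 2(δ/d)² = 2 × (3.857 / 0.76)² = 51.52.
Round up to the next whole unit.

n = 52 per group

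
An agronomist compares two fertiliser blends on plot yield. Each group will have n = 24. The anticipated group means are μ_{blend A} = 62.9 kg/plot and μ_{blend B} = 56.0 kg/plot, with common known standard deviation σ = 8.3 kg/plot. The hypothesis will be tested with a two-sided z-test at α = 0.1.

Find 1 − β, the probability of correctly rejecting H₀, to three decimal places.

Standardized effect: d = |μ_{blend A} − μ_{blend B}| / σ = |62.9 − 56.0| / 8.3 = 0.8313
Noncentrality parameter: δ = d·√(n/2) = 0.8313 × √(24/2) = 2.8798
Critical value for a two-sided test at α = 0.1: z_{α/2} = 1.645.
Power = Φ(δ − 1.645) + Φ(−δ − 1.645) = Φ(1.235) + Φ(-4.525) = 0.8916 + 0.0000 = 0.8916.

Power ≈ 0.892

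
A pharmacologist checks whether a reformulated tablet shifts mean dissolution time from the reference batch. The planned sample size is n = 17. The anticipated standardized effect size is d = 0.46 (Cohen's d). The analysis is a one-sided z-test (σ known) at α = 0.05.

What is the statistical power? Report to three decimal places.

Noncentrality parameter: δ = d·√n = 0.46 × √17 = 1.8966
One-sided α = 0.05 → critical value z_{0.05} = 1.645.
Power = P(Z > 1.645 − δ) = Φ(0.252) = 0.5994.

Power ≈ 0.599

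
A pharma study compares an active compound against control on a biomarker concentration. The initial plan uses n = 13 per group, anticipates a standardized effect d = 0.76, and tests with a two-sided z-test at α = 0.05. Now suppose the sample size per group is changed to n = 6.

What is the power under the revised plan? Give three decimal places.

With n = 6 per group: δ = d·√(n/2) = 0.76 × √(6/2) = 1.3164. Critical value z_{0.025} = 1.960.
Revised power = Φ(δ − 1.960) + Φ(−δ − 1.960) = Φ(-0.644) + Φ(-3.276) = 0.2599 + 0.0005 = 0.2604.

Power ≈ 0.260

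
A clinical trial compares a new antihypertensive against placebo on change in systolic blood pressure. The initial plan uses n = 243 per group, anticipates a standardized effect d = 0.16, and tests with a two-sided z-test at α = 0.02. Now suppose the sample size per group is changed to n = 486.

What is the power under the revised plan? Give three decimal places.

Power ≈ 0.567

With n = 486 per group: δ = d·√(n/2) = 0.16 × √(486/2) = 2.4942. Critical value z_{0.01} = 2.326.
Revised power = Φ(δ − 2.326) + Φ(−δ − 2.326) = Φ(0.168) + Φ(-4.821) = 0.5666 + 0.0000 = 0.5666.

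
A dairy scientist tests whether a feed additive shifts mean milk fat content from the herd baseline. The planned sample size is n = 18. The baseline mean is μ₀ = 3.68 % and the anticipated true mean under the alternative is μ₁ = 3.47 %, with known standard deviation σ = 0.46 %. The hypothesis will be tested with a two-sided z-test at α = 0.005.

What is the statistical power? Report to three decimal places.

Standardized effect: d = |μ₁ − μ₀| / σ = |3.47 − 3.68| / 0.46 = 0.4565
Noncentrality parameter: δ = d·√n = 0.4565 × √18 = 1.9369
Two-sided α = 0.005 → critical value z_{0.0025} = 2.807.
Power = Φ(δ − 2.807) + Φ(−δ − 2.807) = Φ(-0.870) + Φ(-4.744) = 0.1921 + 0.0000 = 0.1921.

Power ≈ 0.192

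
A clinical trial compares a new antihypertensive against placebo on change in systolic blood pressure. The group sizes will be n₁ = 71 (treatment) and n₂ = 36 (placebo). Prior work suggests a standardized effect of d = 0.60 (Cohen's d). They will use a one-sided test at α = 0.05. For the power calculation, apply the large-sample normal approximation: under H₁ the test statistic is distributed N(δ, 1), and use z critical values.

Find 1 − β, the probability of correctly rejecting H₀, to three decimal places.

Noncentrality parameter: δ = d / √(1/n₁ + 1/n₂) = 0.60 / √(1/71 + 1/36) = 2.9325
One-sided α = 0.05 → critical value z_{0.05} = 1.645.
Power = Φ(δ − 1.645) = Φ(1.288) = 0.9011.

Power ≈ 0.901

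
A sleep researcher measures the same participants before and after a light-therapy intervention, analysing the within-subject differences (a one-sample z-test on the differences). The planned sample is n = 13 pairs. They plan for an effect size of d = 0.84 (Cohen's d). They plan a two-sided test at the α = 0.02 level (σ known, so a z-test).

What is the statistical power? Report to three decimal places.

Power ≈ 0.759

Noncentrality parameter: δ = d·√n = 0.84 × √13 = 3.0287
Two-sided α = 0.02 → critical value z_{0.01} = 2.326.
Power = Φ(δ − 2.326) + Φ(−δ − 2.326) = Φ(0.702) + Φ(-5.355) = 0.7588 + 0.0000 = 0.7588.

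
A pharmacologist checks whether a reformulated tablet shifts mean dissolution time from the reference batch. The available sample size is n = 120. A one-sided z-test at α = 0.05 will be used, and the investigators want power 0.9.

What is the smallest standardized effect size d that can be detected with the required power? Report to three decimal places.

d ≈ 0.267

Required noncentrality: δ = z_{0.05} + z_{0.10} = 1.645 + 1.282 = 2.926.
δ = d·√n ⇒ d = δ/√n = 2.926/√120 = 0.2671.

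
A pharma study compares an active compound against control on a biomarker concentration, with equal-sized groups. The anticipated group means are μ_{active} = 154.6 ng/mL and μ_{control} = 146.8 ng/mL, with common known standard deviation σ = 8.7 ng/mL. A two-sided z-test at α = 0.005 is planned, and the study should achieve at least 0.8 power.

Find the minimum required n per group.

Standardized effect: d = |μ_{active} − μ_{control}| / σ = |154.6 − 146.8| / 8.7 = 0.8966
Set Φ(δ − 2.807) = 0.8; then δ − 2.807 = Φ⁻¹(0.8) = 0.842, giving δ = 3.649.
(For δ > 0 the lower-tail rejection region contributes negligibly to power, so the one-term inversion is standard.)
δ = d·√(n/2) ⇒ n = 2(δ/d)² = 2 × (3.649 / 0.8966)² = 33.12.
Rounding up, n = 34 per group.

n = 34 per group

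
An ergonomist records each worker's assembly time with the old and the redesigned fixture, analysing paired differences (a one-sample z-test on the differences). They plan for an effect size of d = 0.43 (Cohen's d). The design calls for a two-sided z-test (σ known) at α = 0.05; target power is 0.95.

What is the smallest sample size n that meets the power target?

Set Φ(δ − 1.960) = 0.95; then δ − 1.960 = Φ⁻¹(0.95) = 1.645, giving δ = 3.605.
(Ignoring the negligible lower-tail rejection probability gives the usual closed-form inversion.)
δ = d·√n ⇒ n = (δ/d)² = (3.605 / 0.43)² = 70.28.
Rounding up, n = 71.

n = 71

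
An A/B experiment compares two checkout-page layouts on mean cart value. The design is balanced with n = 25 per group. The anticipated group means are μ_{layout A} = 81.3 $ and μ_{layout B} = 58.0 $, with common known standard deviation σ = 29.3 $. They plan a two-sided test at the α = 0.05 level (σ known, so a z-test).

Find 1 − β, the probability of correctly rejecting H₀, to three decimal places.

Power ≈ 0.803

Standardized effect: d = |μ_{layout A} − μ_{layout B}| / σ = |81.3 − 58.0| / 29.3 = 0.7952
Noncentrality parameter: λ = d·√(n/2) = 0.7952 × √(25/2) = 2.8115
Critical value for a two-sided test at α = 0.05: z_{α/2} = 1.960.
Power = Φ(λ − 1.960) + Φ(−λ − 1.960) = Φ(0.852) + Φ(-4.771) = 0.8028 + 0.0000 = 0.8028.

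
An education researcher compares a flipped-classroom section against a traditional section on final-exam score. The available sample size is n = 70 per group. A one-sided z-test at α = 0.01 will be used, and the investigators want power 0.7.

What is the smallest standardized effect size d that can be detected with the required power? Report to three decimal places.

d ≈ 0.482

Required noncentrality: δ = z_{0.01} + z_{0.30} = 2.326 + 0.524 = 2.851.
δ = d·√(n/2) ⇒ d = δ/√(n/2) = 2.851/√(70/2) = 0.4819.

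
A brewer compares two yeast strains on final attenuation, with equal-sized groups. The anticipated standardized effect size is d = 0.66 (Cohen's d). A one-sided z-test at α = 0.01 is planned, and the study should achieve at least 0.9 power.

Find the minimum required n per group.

n = 60 per group

Set Φ(δ − 2.326) = 0.9; then δ − 2.326 = Φ⁻¹(0.9) = 1.282, giving δ = 3.608.
δ = d·√(n/2) ⇒ n = 2(δ/d)² = 2 × (3.608 / 0.66)² = 59.77.
Round up to the next whole unit.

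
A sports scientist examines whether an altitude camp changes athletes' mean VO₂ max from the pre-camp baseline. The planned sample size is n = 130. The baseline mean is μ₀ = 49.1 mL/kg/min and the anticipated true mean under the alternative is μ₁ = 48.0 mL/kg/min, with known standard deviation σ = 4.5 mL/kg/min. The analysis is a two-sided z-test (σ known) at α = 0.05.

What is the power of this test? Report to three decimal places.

Power ≈ 0.796

Standardized effect: d = |μ₁ − μ₀| / σ = |48.0 − 49.1| / 4.5 = 0.2444
Noncentrality parameter: δ = d·√n = 0.2444 × √130 = 2.7871
Two-sided α = 0.05 → critical value z_{0.025} = 1.960.
Power = Φ(δ − 1.960) + Φ(−δ − 1.960) = Φ(0.827) + Φ(-4.747) = 0.7959 + 0.0000 = 0.7959.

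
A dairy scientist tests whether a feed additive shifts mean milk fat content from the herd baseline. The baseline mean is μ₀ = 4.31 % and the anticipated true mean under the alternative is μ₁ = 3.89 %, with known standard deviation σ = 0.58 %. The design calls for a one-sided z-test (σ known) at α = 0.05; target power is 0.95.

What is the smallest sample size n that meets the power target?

Standardized effect: d = |μ₁ − μ₀| / σ = |3.89 − 4.31| / 0.58 = 0.7241
Set Φ(δ − 1.645) = 0.95; then δ − 1.645 = Φ⁻¹(0.95) = 1.645, giving δ = 3.290.
δ = d·√n ⇒ n = (δ/d)² = (3.290 / 0.7241)² = 20.64.
Round up to the next whole unit.

n = 21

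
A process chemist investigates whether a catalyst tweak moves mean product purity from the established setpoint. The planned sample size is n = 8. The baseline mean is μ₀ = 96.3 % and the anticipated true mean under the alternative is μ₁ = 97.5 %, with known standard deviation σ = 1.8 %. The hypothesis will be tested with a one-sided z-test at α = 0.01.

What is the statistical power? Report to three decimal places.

Standardized effect: d = |μ₁ − μ₀| / σ = |97.5 − 96.3| / 1.8 = 0.6667
Noncentrality parameter: δ = d·√n = 0.6667 × √8 = 1.8856
One-sided α = 0.01 → critical value z_{0.01} = 2.326.
Power = P(Z > 2.326 − δ) = Φ(-0.441) = 0.3297.

Power ≈ 0.330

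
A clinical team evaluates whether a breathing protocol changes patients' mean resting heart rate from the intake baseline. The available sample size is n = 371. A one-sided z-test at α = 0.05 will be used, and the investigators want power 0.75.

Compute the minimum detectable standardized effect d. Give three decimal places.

Required noncentrality: δ = z_{0.05} + z_{0.25} = 1.645 + 0.674 = 2.319.
δ = d·√n ⇒ d = δ/√n = 2.319/√371 = 0.1204.

d ≈ 0.120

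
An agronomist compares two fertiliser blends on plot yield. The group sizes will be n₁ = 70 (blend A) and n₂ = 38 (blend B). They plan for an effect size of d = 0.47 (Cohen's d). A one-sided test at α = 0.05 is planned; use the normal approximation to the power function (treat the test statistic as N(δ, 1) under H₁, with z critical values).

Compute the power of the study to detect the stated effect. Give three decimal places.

Noncentrality parameter: δ = d / √(1/n₁ + 1/n₂) = 0.47 / √(1/70 + 1/38) = 2.3325
One-sided α = 0.05 → critical value z_{0.05} = 1.645.
Power = Φ(δ − 1.645) = Φ(0.688) = 0.7542.

Power ≈ 0.754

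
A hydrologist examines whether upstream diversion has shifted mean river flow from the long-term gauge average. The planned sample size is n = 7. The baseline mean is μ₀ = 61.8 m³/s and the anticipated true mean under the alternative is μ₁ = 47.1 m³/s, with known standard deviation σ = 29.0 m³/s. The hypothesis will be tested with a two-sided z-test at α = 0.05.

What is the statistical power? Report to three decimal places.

Power ≈ 0.268

Standardized effect: d = |μ₁ − μ₀| / σ = |47.1 − 61.8| / 29.0 = 0.5069
Noncentrality parameter: δ = d·√n = 0.5069 × √7 = 1.3411
Critical value for a two-sided test at α = 0.05: z_{α/2} = 1.960.
Power = Φ(δ − 1.960) + Φ(−δ − 1.960) = Φ(-0.619) + Φ(-3.301) = 0.2680 + 0.0005 = 0.2685.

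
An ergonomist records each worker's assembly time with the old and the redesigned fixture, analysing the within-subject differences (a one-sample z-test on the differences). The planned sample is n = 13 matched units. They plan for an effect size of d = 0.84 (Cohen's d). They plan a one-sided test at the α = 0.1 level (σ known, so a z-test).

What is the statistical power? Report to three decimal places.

Power ≈ 0.960

Noncentrality parameter: δ = d·√n = 0.84 × √13 = 3.0287
One-sided α = 0.1 → critical value z_{0.1} = 1.282.
Power = P(Z > 1.282 − δ) = Φ(1.747) = 0.9597.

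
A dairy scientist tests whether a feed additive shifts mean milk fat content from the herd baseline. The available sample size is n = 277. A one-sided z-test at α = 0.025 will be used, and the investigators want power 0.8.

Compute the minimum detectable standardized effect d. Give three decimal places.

d ≈ 0.168

Required noncentrality: δ = z_{0.025} + z_{0.20} = 1.960 + 0.842 = 2.802.
δ = d·√n ⇒ d = δ/√n = 2.802/√277 = 0.1683.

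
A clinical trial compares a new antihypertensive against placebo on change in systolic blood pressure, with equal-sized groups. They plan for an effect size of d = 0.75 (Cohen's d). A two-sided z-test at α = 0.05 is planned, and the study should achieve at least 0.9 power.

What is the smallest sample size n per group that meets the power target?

n = 38 per group

Set Φ(δ − 1.960) = 0.9; then δ − 1.960 = Φ⁻¹(0.9) = 1.282, giving δ = 3.242.
(Ignoring the negligible lower-tail rejection probability gives the usual closed-form inversion.)
δ = d·√(n/2) ⇒ n = 2(δ/d)² = 2 × (3.242 / 0.75)² = 37.36.
Round up to the next whole unit.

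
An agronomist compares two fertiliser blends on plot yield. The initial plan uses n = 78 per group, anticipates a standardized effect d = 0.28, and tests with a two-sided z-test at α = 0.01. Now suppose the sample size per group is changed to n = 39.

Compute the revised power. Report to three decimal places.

With n = 39 per group: δ = d·√(n/2) = 0.28 × √(39/2) = 1.2364. Critical value z_{0.005} = 2.576.
Revised power = Φ(δ − 2.576) + Φ(−δ − 2.576) = Φ(-1.339) + Φ(-3.812) = 0.0902 + 0.0001 = 0.0903.

Power ≈ 0.090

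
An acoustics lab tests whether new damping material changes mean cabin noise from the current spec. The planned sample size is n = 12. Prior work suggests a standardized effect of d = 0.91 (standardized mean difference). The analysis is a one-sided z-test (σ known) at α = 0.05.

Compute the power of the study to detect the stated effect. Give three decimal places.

Noncentrality parameter: δ = d·√n = 0.91 × √12 = 3.1523
One-sided α = 0.05 → critical value z_{0.05} = 1.645.
Power = Φ(δ − 1.645) = Φ(1.507) = 0.9342.

Power ≈ 0.934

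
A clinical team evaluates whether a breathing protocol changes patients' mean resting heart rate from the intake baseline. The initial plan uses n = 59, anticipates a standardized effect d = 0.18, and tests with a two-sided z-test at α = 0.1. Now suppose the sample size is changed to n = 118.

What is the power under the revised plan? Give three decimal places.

Power ≈ 0.622

With n = 118: δ = d·√n = 0.18 × √118 = 1.9553. Critical value z_{0.05} = 1.645.
Revised power = Φ(δ − 1.645) + Φ(−δ − 1.645) = Φ(0.310) + Φ(-3.600) = 0.6219 + 0.0002 = 0.6220.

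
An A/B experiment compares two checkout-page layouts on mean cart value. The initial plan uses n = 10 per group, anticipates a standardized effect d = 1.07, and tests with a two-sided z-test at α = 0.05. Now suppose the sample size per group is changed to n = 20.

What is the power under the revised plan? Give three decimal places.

With n = 20 per group: δ = d·√(n/2) = 1.07 × √(20/2) = 3.3836. Critical value z_{0.025} = 1.960.
Revised power = Φ(δ − 1.960) + Φ(−δ − 1.960) = Φ(1.424) + Φ(-5.344) = 0.9227 + 0.0000 = 0.9227.

Power ≈ 0.923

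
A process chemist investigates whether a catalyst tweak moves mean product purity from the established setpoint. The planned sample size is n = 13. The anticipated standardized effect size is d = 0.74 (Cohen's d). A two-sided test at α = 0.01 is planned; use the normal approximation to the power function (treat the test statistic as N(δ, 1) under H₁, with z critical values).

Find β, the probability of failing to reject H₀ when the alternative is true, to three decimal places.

Noncentrality parameter: δ = d·√n = 0.74 × √13 = 2.6681
Critical value for a two-sided test at α = 0.01: z_{α/2} = 2.576.
Power = Φ(δ − 2.576) + Φ(−δ − 2.576) = Φ(0.092) + Φ(-5.244) = 0.5368 + 0.0000 = 0.5368.
Type II error: β = 1 − power = 1 − 0.5368 = 0.4632.

β ≈ 0.463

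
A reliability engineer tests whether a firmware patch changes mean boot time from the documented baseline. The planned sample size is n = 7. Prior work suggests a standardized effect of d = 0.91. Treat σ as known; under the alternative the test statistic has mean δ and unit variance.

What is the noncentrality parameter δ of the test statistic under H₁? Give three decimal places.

The noncentrality parameter scales effect size by the design's sample-size factor: δ = d·√n = 0.91 × √7 = 2.4076

δ ≈ 2.408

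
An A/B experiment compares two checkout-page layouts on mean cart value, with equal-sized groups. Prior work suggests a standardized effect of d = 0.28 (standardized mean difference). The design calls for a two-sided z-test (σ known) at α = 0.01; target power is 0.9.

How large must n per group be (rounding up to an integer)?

n = 380 per group

Set Φ(δ − 2.576) = 0.9; then δ − 2.576 = Φ⁻¹(0.9) = 1.282, giving δ = 3.857.
(For δ > 0 the lower-tail rejection region contributes negligibly to power, so the one-term inversion is standard.)
δ = d·√(n/2) ⇒ n = 2(δ/d)² = 2 × (3.857 / 0.28)² = 379.58.
Round up to the next whole unit.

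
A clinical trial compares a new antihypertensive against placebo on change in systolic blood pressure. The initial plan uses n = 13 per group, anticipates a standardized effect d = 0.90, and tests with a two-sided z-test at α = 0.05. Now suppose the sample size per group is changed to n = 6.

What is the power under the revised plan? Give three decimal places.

With n = 6 per group: δ = d·√(n/2) = 0.90 × √(6/2) = 1.5588. Critical value z_{0.025} = 1.960.
Revised power = Φ(δ − 1.960) + Φ(−δ − 1.960) = Φ(-0.401) + Φ(-3.519) = 0.3442 + 0.0002 = 0.3444.

Power ≈ 0.344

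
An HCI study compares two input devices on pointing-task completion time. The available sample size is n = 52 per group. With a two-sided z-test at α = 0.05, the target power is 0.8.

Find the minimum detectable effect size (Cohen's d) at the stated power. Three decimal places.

Need Φ(δ − 1.960) = 0.8, so δ = 1.960 + 0.842 = 2.802.
(Lower-tail contribution to power is negligible for δ > 0.)
δ = d·√(n/2) ⇒ d = δ/√(n/2) = 2.802/√(52/2) = 0.5494.

d ≈ 0.549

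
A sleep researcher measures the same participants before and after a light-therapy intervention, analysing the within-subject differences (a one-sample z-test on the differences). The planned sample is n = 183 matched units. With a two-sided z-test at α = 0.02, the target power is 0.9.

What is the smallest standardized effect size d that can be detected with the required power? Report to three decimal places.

Need Φ(δ − 2.326) = 0.9, so δ = 2.326 + 1.282 = 3.608.
(The second rejection-region term Φ(−δ − z_{α/2}) is negligible and dropped.)
δ = d·√n ⇒ d = δ/√n = 3.608/√183 = 0.2667.

d ≈ 0.267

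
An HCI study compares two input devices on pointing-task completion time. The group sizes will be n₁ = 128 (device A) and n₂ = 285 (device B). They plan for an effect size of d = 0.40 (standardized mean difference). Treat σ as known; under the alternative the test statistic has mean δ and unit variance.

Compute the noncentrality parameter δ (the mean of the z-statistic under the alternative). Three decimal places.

δ ≈ 3.759

The noncentrality parameter scales effect size by the design's sample-size factor: δ = d / √(1/n₁ + 1/n₂) = 0.40 / √(1/128 + 1/285) = 3.7593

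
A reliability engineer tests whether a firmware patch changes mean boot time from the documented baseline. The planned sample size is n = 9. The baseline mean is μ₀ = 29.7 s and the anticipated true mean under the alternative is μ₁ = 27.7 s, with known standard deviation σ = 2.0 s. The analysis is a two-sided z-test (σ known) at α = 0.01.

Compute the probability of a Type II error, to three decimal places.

β ≈ 0.336

Standardized effect: d = |μ₁ − μ₀| / σ = |27.7 − 29.7| / 2.0 = 1.0000
Noncentrality parameter: δ = d·√n = 1.0000 × √9 = 3.0000
Two-sided α = 0.01 → critical value z_{0.005} = 2.576.
Power = Φ(δ − 2.576) + Φ(−δ − 2.576) = Φ(0.424) + Φ(-5.576) = 0.6643 + 0.0000 = 0.6643.
Type II error: β = 1 − power = 1 − 0.6643 = 0.3357.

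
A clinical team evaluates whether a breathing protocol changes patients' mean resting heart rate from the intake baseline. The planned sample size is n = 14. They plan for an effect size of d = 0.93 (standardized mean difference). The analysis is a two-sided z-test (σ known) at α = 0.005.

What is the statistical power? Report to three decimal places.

Power ≈ 0.749

Noncentrality parameter: δ = d·√n = 0.93 × √14 = 3.4797
Critical value for a two-sided test at α = 0.005: z_{α/2} = 2.807.
Power = Φ(δ − 2.807) + Φ(−δ − 2.807) = Φ(0.673) + Φ(-6.287) = 0.7494 + 0.0000 = 0.7494.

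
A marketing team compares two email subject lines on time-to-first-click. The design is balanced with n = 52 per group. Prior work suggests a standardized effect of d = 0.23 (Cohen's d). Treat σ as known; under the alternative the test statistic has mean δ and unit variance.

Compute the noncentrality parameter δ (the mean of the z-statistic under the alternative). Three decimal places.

δ = d·√(n/2) = 0.23 × √(52/2) = 1.1728

δ ≈ 1.173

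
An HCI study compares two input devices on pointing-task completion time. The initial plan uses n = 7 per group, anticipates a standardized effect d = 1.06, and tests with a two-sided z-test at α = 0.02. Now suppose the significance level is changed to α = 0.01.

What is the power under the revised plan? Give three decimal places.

δ = d·√(n/2) = 1.06 × √(7/2) = 1.9831 (unchanged). New critical value: z_{0.005} = 2.576.
Revised power = Φ(δ − 2.576) + Φ(−δ − 2.576) = Φ(-0.593) + Φ(-4.559) = 0.2767 + 0.0000 = 0.2767.

Power ≈ 0.277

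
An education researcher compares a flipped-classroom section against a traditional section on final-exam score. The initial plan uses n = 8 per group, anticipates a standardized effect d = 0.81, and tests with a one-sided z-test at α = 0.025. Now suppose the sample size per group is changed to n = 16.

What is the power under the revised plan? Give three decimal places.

With n = 16 per group: δ = d·√(n/2) = 0.81 × √(16/2) = 2.2910. Critical value z_{0.025} = 1.960.
Revised power = Φ(δ − 1.960) = Φ(0.331) = 0.6297.

Power ≈ 0.630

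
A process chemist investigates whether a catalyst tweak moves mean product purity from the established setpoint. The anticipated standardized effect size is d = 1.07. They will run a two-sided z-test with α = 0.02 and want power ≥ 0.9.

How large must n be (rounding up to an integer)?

Set Φ(δ − 2.326) = 0.9; then δ − 2.326 = Φ⁻¹(0.9) = 1.282, giving δ = 3.608.
(The Φ(−δ − z_{α/2}) term is vanishingly small for δ > 0 and is dropped in the standard sample-size formula.)
δ = d·√n ⇒ n = (δ/d)² = (3.608 / 1.07)² = 11.37.
Round up to the next whole unit.

n = 12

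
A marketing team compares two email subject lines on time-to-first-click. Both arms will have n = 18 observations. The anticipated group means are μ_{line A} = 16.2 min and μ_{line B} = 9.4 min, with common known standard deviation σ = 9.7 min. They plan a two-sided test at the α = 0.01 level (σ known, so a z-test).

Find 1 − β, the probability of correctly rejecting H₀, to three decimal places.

Power ≈ 0.318

Standardized effect: d = |μ_{line A} − μ_{line B}| / σ = |16.2 − 9.4| / 9.7 = 0.7010
Noncentrality parameter: δ = d·√(n/2) = 0.7010 × √(18/2) = 2.1031
Two-sided α = 0.01 → critical value z_{0.005} = 2.576.
Power = Φ(δ − 2.576) + Φ(−δ − 2.576) = Φ(-0.473) + Φ(-4.679) = 0.3182 + 0.0000 = 0.3182.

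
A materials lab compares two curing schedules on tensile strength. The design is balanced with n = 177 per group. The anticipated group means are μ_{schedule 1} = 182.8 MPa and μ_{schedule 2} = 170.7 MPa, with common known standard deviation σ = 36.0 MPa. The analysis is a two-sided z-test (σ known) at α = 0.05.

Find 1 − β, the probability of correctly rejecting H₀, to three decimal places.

Power ≈ 0.885

Standardized effect: d = |μ_{schedule 1} − μ_{schedule 2}| / σ = |182.8 − 170.7| / 36.0 = 0.3361
Noncentrality parameter: λ = d·√(n/2) = 0.3361 × √(177/2) = 3.1619
Critical value for a two-sided test at α = 0.05: z_{α/2} = 1.960.
Power = Φ(λ − 1.960) + Φ(−λ − 1.960) = Φ(1.202) + Φ(-5.122) = 0.8853 + 0.0000 = 0.8853.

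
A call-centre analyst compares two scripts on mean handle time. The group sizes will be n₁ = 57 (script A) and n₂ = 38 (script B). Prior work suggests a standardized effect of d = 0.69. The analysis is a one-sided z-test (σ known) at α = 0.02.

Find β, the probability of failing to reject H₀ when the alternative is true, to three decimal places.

Noncentrality parameter: δ = d / √(1/n₁ + 1/n₂) = 0.69 / √(1/57 + 1/38) = 3.2947
Critical value for a one-sided test at α = 0.02: z_α = 2.054.
Power = Φ(δ − 2.054) = Φ(1.241) = 0.8927.
Type II error: β = 1 − power = 1 − 0.8927 = 0.1073.

β ≈ 0.107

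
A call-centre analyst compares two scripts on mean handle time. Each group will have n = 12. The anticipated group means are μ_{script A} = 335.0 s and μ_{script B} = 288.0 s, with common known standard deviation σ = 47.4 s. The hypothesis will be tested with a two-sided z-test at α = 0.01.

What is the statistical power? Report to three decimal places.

Power ≈ 0.442

Standardized effect: d = |μ_{script A} − μ_{script B}| / σ = |335.0 − 288.0| / 47.4 = 0.9916
Noncentrality parameter: δ = d·√(n/2) = 0.9916 × √(12/2) = 2.4288
Two-sided α = 0.01 → critical value z_{0.005} = 2.576.
Power = Φ(δ − 2.576) + Φ(−δ − 2.576) = Φ(-0.147) + Φ(-5.005) = 0.4416 + 0.0000 = 0.4416.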